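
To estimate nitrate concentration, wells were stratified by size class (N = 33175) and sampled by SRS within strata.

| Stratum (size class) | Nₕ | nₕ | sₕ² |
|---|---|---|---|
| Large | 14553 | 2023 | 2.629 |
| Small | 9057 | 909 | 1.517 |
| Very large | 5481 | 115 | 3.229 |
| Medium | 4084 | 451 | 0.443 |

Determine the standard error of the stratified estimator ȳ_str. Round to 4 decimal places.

0.0330

Var(ȳ_str) = Σₕ Wₕ²(1 − fₕ)sₕ²/nₕ with Wₕ = Nₕ/N, N = 33175.
Large: Wₕ = 0.43867370; term = 0.43867370²·(1 − 0.13900914)·2.629/2023 = 2.1531607 × 10^-4.
Small: Wₕ = 0.27300678; term = 0.27300678²·(1 − 0.10036436)·1.517/909 = 1.1190132 × 10^-4.
Very large: Wₕ = 0.16521477; term = 0.16521477²·(1 − 0.02098157)·3.229/115 = 7.5034123 × 10^-4.
Medium: Wₕ = 0.12310475; term = 0.12310475²·(1 − 0.11043095)·0.443/451 = 1.3242087 × 10^-5.
Sum = 0.0010908007.
SE = √(0.0010908007) = 0.0330.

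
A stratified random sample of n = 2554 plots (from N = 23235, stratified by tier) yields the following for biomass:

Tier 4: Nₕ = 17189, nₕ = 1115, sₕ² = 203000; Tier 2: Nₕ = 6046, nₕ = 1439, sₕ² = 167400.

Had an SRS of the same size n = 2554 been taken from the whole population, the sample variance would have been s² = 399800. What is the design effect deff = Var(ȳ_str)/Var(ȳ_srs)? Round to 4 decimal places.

Var(ȳ_str) = Σ Wₕ²(1−fₕ)sₕ²/nₕ with Wₕ = Nₕ/23235:
  Tier 4: (17189/23235)²·(1−1115/17189)·203000/1115 = 93.177358
  Tier 2: (6046/23235)²·(1−1439/6046)·167400/1439 = 6.0019954
  → Var(ȳ_str) = 99.179353.
Var(ȳ_srs) = (1 − 2554/23235)·399800/2554 = 139.33196.
deff = 99.179353 / 139.33196 = 0.7118.

0.7118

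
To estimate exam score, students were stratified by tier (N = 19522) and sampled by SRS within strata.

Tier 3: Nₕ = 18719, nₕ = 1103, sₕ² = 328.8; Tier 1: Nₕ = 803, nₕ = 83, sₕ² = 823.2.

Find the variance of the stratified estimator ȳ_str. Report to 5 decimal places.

Var(ȳ_str) = Σₕ Wₕ²(1 − fₕ)sₕ²/nₕ with Wₕ = Nₕ/N, N = 19522.
Tier 3: Wₕ = 0.95886692; term = 0.95886692²·(1 − 0.05892409)·328.8/1103 = 0.25792749.
Tier 1: Wₕ = 0.04113308; term = 0.04113308²·(1 − 0.10336239)·823.2/83 = 0.015046195.
Sum = 0.27297369.

0.27297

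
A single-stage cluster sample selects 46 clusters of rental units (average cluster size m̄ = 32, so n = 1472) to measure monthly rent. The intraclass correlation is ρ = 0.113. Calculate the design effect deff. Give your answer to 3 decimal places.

deff = 1 + (32 − 1)·0.113 = 1 + 3.503 = 4.503.

4.503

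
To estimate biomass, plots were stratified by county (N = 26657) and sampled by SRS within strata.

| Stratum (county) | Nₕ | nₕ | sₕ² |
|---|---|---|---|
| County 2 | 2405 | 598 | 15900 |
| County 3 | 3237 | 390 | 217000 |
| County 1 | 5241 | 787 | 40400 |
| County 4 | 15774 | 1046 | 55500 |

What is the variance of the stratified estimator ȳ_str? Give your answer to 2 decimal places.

26.41

Var(ȳ_str) = Σₕ Wₕ²(1 − fₕ)sₕ²/nₕ with Wₕ = Nₕ/N, N = 26657.
County 2: Wₕ = 0.09022020; term = 0.09022020²·(1 − 0.24864865)·15900/598 = 0.16260977.
County 3: Wₕ = 0.12143152; term = 0.12143152²·(1 − 0.12048193)·217000/390 = 7.2161034.
County 1: Wₕ = 0.19660877; term = 0.19660877²·(1 − 0.15016218)·40400/787 = 1.6863529.
County 4: Wₕ = 0.59173951; term = 0.59173951²·(1 − 0.06631165)·55500/1046 = 17.347.
Sum = 26.412066.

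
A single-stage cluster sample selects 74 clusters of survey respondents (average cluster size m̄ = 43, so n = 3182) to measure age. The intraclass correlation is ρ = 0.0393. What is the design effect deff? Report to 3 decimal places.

deff = 1 + (43 − 1)·0.0393 = 1 + 1.6506 = 2.6506.

2.651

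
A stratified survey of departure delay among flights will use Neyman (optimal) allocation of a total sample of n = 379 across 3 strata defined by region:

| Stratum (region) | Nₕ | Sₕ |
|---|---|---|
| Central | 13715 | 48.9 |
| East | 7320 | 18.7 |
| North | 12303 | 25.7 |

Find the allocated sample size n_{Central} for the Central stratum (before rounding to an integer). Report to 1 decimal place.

226.2

Neyman allocation: nₕ = n·NₕSₕ / Σⱼ NⱼSⱼ.
Σ NⱼSⱼ = 13715·48.9 + 7320·18.7 + 12303·25.7 = 1.1237346 × 10^6.
n_{Central} = 379·13715·48.9 / (1.1237346 × 10^6) = 226.2.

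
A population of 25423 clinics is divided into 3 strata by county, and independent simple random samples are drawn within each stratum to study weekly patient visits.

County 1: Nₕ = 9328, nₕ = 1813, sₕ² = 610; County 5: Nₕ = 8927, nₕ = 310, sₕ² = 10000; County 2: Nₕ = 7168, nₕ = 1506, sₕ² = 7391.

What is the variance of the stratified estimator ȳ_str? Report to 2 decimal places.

4.18

Var(ȳ_str) = Σₕ Wₕ²(1 − fₕ)sₕ²/nₕ with Wₕ = Nₕ/N, N = 25423.
County 1: Wₕ = 0.36691185; term = 0.36691185²·(1 − 0.19436106)·610/1813 = 0.036491856.
County 5: Wₕ = 0.35113873; term = 0.35113873²·(1 − 0.03472611)·10000/310 = 3.8392495.
County 2: Wₕ = 0.28194942; term = 0.28194942²·(1 − 0.21010045)·7391/1506 = 0.30817152.
Sum = 4.1839129.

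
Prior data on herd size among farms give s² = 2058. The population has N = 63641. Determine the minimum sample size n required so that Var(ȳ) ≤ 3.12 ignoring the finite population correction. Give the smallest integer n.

Without fpc, n₀ = s²/D = 2058/3.12 = 659.6154.
Rounding up, n = 660.

660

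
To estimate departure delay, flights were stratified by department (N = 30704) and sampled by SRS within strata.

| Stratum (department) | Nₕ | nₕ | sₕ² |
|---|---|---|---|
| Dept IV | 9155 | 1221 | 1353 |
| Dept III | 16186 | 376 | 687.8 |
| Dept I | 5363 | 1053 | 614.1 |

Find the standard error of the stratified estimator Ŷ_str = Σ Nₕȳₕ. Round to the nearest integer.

23708

Var(Ŷ_str) = Σₕ Nₕ²(1 − fₕ)sₕ²/nₕ.
Dept IV: 9155²·(1 − 1221/9155)·1353/1221 = 8.0488286 × 10^7.
Dept III: 16186²·(1 − 376/16186)·687.8/376 = 4.6810764 × 10^8.
Dept I: 5363²·(1 − 1053/5363)·614.1/1053 = 1.3480183 × 10^7.
Sum = 5.6207611 × 10^8.
SE = √(5.6207611 × 10^8) = 23708.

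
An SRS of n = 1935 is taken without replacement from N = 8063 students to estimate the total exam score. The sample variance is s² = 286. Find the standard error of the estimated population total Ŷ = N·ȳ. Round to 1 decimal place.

2702.4

Var(Ŷ) = N²·Var(ȳ) = N²·(1 − n/N)·s²/n.
f = 1935/8063 = 0.23998512; Var(ȳ) = 0.76001488·286/1935 = 0.11233295.
Var(Ŷ) = 8063² · 0.11233295 = 7.3029863 × 10^6.
SE(Ŷ) = √(7.3029863 × 10^6) = 2702.4.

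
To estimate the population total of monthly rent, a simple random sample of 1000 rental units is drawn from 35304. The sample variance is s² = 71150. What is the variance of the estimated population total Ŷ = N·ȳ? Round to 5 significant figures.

Var(Ŷ) = N²·Var(ȳ) = N²·(1 − n/N)·s²/n.
f = 1000/35304 = 0.02832540; Var(ȳ) = 0.97167460·71150/1000 = 69.134648.
Var(Ŷ) = 35304² · 69.134648 = 8.6167518 × 10^10.

8.6168 × 10^10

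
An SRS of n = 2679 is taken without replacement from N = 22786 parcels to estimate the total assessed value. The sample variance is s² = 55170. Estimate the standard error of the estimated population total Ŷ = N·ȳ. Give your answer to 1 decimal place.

97134.3

Var(Ŷ) = N²·Var(ȳ) = N²·(1 − n/N)·s²/n.
f = 2679/22786 = 0.11757219; Var(ȳ) = 0.88242781·55170/2679 = 18.172281.
Var(Ŷ) = 22786² · 18.172281 = 9.4350809 × 10^9.
SE(Ŷ) = √(9.4350809 × 10^9) = 97134.3.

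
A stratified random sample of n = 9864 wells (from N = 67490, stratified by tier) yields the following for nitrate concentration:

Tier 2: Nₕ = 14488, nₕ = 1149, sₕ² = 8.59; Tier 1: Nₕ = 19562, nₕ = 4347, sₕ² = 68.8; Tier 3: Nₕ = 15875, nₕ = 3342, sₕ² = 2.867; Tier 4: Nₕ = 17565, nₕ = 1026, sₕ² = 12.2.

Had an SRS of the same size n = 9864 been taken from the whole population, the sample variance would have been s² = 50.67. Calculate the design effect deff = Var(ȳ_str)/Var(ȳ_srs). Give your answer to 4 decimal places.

Var(ȳ_str) = Σ Wₕ²(1−fₕ)sₕ²/nₕ with Wₕ = Nₕ/67490:
  Tier 2: (14488/67490)²·(1−1149/14488)·8.59/1149 = 3.1719475 × 10^-4
  Tier 1: (19562/67490)²·(1−4347/19562)·68.8/4347 = 0.0010342015
  Tier 3: (15875/67490)²·(1−3342/15875)·2.867/3342 = 3.747237 × 10^-5
  Tier 4: (17565/67490)²·(1−1026/17565)·12.2/1026 = 7.5838724 × 10^-4
  → Var(ȳ_str) = 0.0021472559.
Var(ȳ_srs) = (1 − 9864/67490)·50.67/9864 = 0.0043860834.
deff = 0.0021472559 / 0.0043860834 = 0.4896.

0.4896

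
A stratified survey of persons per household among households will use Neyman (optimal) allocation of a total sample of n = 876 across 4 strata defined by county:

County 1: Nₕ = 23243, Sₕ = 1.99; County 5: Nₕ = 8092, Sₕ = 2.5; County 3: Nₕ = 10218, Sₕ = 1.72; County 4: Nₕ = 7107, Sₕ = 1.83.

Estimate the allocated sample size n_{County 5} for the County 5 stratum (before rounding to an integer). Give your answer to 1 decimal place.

Neyman allocation: nₕ = n·NₕSₕ / Σⱼ NⱼSⱼ.
Σ NⱼSⱼ = 23243·1.99 + 8092·2.5 + 10218·1.72 + 7107·1.83 = 97064.34.
n_{County 5} = 876·8092·2.5 / 97064.34 = 182.6.

182.6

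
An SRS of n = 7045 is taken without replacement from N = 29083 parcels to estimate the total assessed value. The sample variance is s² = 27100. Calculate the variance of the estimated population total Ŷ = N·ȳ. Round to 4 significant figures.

2.465 × 10^9

Var(Ŷ) = N²·Var(ȳ) = N²·(1 − n/N)·s²/n.
f = 7045/29083 = 0.24223773; Var(ȳ) = 0.75776227·27100/7045 = 2.9148839.
Var(Ŷ) = 29083² · 2.9148839 = 2.4654697 × 10^9.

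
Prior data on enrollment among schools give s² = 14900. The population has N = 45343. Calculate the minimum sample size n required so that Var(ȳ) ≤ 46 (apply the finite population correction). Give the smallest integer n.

322

Without fpc, n₀ = s²/D = 14900/46 = 323.9130.
With fpc, (1 − n/N)·s²/n ≤ D requires n ≥ n₀/(1 + n₀/N) = 323.9130/(1 + 323.9130/45343) = 321.6155.
Rounding up, n = 322.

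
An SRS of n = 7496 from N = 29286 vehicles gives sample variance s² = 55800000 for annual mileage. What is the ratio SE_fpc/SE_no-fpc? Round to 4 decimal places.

0.8626

f = n/N = 7496/29286 = 0.25595848.
SE_no-fpc = √(s²/n) = 86.278445; SE_fpc = √((1−f)s²/n) = 74.421925.
Ratio = √(1−f) = 0.86257841.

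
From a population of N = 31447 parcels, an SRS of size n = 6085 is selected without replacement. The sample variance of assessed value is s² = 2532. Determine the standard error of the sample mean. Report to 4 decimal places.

Under SRS without replacement, Var(ȳ) = (1 − f)·s²/n with f = n/N = 6085/31447 = 0.19350017.
Var(ȳ) = (1 − 0.19350017)·2532/6085 = 0.80649983·0.41610518 = 0.33558875.
SE(ȳ) = √(0.33558875) = 0.5793.

0.5793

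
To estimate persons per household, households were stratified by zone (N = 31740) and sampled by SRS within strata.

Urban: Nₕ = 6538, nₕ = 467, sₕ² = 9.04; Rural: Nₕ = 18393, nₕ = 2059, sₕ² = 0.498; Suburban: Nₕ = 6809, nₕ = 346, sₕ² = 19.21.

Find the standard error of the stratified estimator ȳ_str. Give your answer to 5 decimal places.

0.05710

Var(ȳ_str) = Σₕ Wₕ²(1 − fₕ)sₕ²/nₕ with Wₕ = Nₕ/N, N = 31740.
Urban: Wₕ = 0.20598614; term = 0.20598614²·(1 − 0.07142857)·9.04/467 = 7.6268087 × 10^-4.
Rural: Wₕ = 0.57948960; term = 0.57948960²·(1 − 0.11194476)·0.498/2059 = 7.2128064 × 10^-5.
Suburban: Wₕ = 0.21452426; term = 0.21452426²·(1 − 0.05081510)·19.21/346 = 0.0024252411.
Sum = 0.00326005.
SE = √(0.00326005) = 0.05710.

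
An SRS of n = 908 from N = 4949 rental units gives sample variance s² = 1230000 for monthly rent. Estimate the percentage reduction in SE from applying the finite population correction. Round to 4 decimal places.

f = n/N = 908/4949 = 0.18347141.
SE_no-fpc = √(s²/n) = 36.805238; SE_fpc = √((1−f)s²/n) = 33.257939.
Ratio = √(1−f) = 0.90361972. Reduction = 100·(1 − 0.90361972) = 9.6380%.

9.6380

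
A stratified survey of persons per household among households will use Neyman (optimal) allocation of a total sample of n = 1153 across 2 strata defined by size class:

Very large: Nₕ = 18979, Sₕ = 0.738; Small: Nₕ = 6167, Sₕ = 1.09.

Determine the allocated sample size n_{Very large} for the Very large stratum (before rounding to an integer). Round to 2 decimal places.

Neyman allocation: nₕ = n·NₕSₕ / Σⱼ NⱼSⱼ.
Σ NⱼSⱼ = 18979·0.738 + 6167·1.09 = 20728.532.
n_{Very large} = 1153·18979·0.738 / 20728.532 = 779.10.

779.10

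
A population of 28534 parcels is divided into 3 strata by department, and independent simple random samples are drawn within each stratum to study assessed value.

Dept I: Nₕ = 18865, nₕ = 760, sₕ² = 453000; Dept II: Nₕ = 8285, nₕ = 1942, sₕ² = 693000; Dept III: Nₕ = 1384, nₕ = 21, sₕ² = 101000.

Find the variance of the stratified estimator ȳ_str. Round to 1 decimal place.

Var(ȳ_str) = Σₕ Wₕ²(1 − fₕ)sₕ²/nₕ with Wₕ = Nₕ/N, N = 28534.
Dept I: Wₕ = 0.66114109; term = 0.66114109²·(1 − 0.04028624)·453000/760 = 250.04296.
Dept II: Wₕ = 0.29035537; term = 0.29035537²·(1 − 0.23439952)·693000/1942 = 23.032757.
Dept III: Wₕ = 0.04850354; term = 0.04850354²·(1 − 0.01517341)·101000/21 = 11.143169.
Sum = 284.21889.

284.2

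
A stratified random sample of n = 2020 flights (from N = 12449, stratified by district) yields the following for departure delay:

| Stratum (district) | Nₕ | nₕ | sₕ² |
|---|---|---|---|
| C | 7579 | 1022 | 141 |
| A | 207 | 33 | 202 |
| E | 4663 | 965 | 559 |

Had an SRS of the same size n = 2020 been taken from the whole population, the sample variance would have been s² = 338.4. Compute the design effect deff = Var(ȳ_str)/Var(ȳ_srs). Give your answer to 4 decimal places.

Var(ȳ_str) = Σ Wₕ²(1−fₕ)sₕ²/nₕ with Wₕ = Nₕ/12449:
  C: (7579/12449)²·(1−1022/7579)·141/1022 = 0.044240128
  A: (207/12449)²·(1−33/207)·202/33 = 0.0014226173
  E: (4663/12449)²·(1−965/4663)·559/965 = 0.064453704
  → Var(ȳ_str) = 0.11011645.
Var(ȳ_srs) = (1 − 2020/12449)·338.4/2020 = 0.14034185.
deff = 0.11011645 / 0.14034185 = 0.7846.

0.7846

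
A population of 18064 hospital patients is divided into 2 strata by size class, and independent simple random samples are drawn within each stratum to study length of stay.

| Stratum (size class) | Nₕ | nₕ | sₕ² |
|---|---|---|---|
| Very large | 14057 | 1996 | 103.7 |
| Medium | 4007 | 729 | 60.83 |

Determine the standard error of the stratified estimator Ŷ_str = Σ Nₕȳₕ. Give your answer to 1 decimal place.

3147.1

Var(Ŷ_str) = Σₕ Nₕ²(1 − fₕ)sₕ²/nₕ.
Very large: 14057²·(1 − 1996/14057)·103.7/1996 = 8.8083423 × 10^6.
Medium: 4007²·(1 − 729/4007)·60.83/729 = 1.0960203 × 10^6.
Sum = 9.9043626 × 10^6.
SE = √(9.9043626 × 10^6) = 3147.1.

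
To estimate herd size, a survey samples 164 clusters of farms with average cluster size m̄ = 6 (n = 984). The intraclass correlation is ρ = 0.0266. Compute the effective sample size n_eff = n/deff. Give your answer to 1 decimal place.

868.5

deff = 1 + (6 − 1)·0.0266 = 1 + 0.133 = 1.133.
n_eff = 984 / 1.133 = 868.5.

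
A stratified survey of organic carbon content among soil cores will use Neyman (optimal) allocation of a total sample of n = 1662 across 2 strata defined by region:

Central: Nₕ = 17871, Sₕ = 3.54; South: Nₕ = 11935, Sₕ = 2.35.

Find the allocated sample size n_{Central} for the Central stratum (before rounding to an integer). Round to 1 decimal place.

Neyman allocation: nₕ = n·NₕSₕ / Σⱼ NⱼSⱼ.
Σ NⱼSⱼ = 17871·3.54 + 11935·2.35 = 91310.59.
n_{Central} = 1662·17871·3.54 / 91310.59 = 1151.5.

1151.5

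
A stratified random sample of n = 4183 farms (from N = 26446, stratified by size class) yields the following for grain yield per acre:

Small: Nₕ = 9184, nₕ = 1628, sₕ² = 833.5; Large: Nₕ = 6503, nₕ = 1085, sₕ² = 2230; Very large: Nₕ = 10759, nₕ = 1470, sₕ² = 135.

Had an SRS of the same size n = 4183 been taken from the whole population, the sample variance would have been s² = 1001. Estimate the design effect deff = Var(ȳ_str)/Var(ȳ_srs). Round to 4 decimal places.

Var(ȳ_str) = Σ Wₕ²(1−fₕ)sₕ²/nₕ with Wₕ = Nₕ/26446:
  Small: (9184/26446)²·(1−1628/9184)·833.5/1628 = 0.050798986
  Large: (6503/26446)²·(1−1085/6503)·2230/1085 = 0.10353994
  Very large: (10759/26446)²·(1−1470/10759)·135/1470 = 0.013123127
  → Var(ȳ_str) = 0.16746205.
Var(ȳ_srs) = (1 − 4183/26446)·1001/4183 = 0.20145122.
deff = 0.16746205 / 0.20145122 = 0.8313.

0.8313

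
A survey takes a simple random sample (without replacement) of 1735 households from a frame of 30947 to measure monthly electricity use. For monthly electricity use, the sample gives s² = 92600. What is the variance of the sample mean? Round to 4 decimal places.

Under SRS without replacement, Var(ȳ) = (1 − f)·s²/n with f = n/N = 1735/30947 = 0.05606359.
Var(ȳ) = (1 − 0.05606359)·92600/1735 = 0.94393641·53.371758 = 50.379545.

50.3795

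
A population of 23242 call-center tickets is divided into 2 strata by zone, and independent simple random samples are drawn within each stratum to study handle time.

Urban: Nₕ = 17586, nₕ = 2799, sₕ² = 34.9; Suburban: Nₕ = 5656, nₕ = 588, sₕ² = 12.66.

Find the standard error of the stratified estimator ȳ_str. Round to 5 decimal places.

Var(ȳ_str) = Σₕ Wₕ²(1 − fₕ)sₕ²/nₕ with Wₕ = Nₕ/N, N = 23242.
Urban: Wₕ = 0.75664745; term = 0.75664745²·(1 − 0.15916070)·34.9/2799 = 0.0060023688.
Suburban: Wₕ = 0.24335255; term = 0.24335255²·(1 − 0.10396040)·12.66/588 = 0.0011424979.
Sum = 0.0071448667.
SE = √(0.0071448667) = 0.08453.

0.08453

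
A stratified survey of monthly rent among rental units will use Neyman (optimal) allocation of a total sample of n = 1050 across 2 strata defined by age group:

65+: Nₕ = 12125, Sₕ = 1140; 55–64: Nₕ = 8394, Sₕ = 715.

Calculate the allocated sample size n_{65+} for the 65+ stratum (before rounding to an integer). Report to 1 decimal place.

732.1

Neyman allocation: nₕ = n·NₕSₕ / Σⱼ NⱼSⱼ.
Σ NⱼSⱼ = 12125·1140 + 8394·715 = 1.982421 × 10^7.
n_{65+} = 1050·12125·1140 / (1.982421 × 10^7) = 732.1.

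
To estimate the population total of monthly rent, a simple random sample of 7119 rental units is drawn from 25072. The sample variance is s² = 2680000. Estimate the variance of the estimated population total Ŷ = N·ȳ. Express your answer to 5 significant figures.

1.6945 × 10^11

Var(Ŷ) = N²·Var(ȳ) = N²·(1 − n/N)·s²/n.
f = 7119/25072 = 0.28394225; Var(ȳ) = 0.71605775·2680000/7119 = 269.56522.
Var(Ŷ) = 25072² · 269.56522 = 1.6945009 × 10^11.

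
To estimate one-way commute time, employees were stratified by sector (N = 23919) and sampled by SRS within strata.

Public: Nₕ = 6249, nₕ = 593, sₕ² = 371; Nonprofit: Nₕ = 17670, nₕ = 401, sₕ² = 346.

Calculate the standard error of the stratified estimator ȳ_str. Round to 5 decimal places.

0.70630

Var(ȳ_str) = Σₕ Wₕ²(1 − fₕ)sₕ²/nₕ with Wₕ = Nₕ/N, N = 23919.
Public: Wₕ = 0.26125674; term = 0.26125674²·(1 − 0.09489518)·371/593 = 0.038650321.
Nonprofit: Wₕ = 0.73874326; term = 0.73874326²·(1 − 0.02269383)·346/401 = 0.46020298.
Sum = 0.4988533.
SE = √(0.4988533) = 0.70630.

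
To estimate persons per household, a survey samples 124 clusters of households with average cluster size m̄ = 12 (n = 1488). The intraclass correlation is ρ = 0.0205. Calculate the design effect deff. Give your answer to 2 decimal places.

1.23

deff = 1 + (12 − 1)·0.0205 = 1 + 0.2255 = 1.2255.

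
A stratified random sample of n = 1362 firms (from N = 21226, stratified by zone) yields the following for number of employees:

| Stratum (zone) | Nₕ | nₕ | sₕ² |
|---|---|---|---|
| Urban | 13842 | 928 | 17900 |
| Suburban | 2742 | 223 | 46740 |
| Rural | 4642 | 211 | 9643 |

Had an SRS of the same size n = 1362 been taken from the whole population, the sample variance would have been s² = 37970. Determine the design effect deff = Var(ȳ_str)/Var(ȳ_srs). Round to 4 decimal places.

Var(ȳ_str) = Σ Wₕ²(1−fₕ)sₕ²/nₕ with Wₕ = Nₕ/21226:
  Urban: (13842/21226)²·(1−928/13842)·17900/928 = 7.6529409
  Suburban: (2742/21226)²·(1−223/2742)·46740/223 = 3.2132398
  Rural: (4642/21226)²·(1−211/4642)·9643/211 = 2.086413
  → Var(ȳ_str) = 12.952594.
Var(ȳ_srs) = (1 − 1362/21226)·37970/1362 = 26.089277.
deff = 12.952594 / 26.089277 = 0.4965.

0.4965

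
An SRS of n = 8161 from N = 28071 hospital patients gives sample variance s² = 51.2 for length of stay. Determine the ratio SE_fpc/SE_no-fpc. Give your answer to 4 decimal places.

0.8422

f = n/N = 8161/28071 = 0.29072708.
SE_no-fpc = √(s²/n) = 0.07920695; SE_fpc = √((1−f)s²/n) = 0.06670678.
Ratio = √(1−f) = 0.84218342.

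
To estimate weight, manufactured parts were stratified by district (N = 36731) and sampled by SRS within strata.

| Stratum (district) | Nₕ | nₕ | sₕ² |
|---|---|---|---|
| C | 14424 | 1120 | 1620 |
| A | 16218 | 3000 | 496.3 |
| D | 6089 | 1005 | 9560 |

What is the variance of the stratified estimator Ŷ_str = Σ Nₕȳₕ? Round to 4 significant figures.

6.075 × 10^8

Var(Ŷ_str) = Σₕ Nₕ²(1 − fₕ)sₕ²/nₕ.
C: 14424²·(1 − 1120/14424)·1620/1120 = 2.7756515 × 10^8.
A: 16218²·(1 − 3000/16218)·496.3/3000 = 3.5463865 × 10^7.
D: 6089²·(1 − 1005/6089)·9560/1005 = 2.9447155 × 10^8.
Sum = 6.0750057 × 10^8.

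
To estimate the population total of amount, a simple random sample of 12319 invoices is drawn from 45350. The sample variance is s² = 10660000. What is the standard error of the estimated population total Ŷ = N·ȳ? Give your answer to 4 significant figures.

1.139 × 10^6

Var(Ŷ) = N²·Var(ȳ) = N²·(1 − n/N)·s²/n.
f = 12319/45350 = 0.27164278; Var(ȳ) = 0.72835722·10660000/12319 = 630.26934.
Var(Ŷ) = 45350² · 630.26934 = 1.2962261 × 10^12.
SE(Ŷ) = √(1.2962261 × 10^12) = 1.139 × 10^6.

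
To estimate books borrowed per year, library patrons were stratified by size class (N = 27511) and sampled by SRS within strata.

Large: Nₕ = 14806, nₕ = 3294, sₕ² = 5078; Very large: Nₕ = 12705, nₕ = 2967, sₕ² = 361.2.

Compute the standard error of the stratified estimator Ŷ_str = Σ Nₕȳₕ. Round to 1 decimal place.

16668.0

Var(Ŷ_str) = Σₕ Nₕ²(1 − fₕ)sₕ²/nₕ.
Large: 14806²·(1 − 3294/14806)·5078/3294 = 2.6275902 × 10^8.
Very large: 12705²·(1 − 2967/12705)·361.2/2967 = 1.5061722 × 10^7.
Sum = 2.7782074 × 10^8.
SE = √(2.7782074 × 10^8) = 16668.0.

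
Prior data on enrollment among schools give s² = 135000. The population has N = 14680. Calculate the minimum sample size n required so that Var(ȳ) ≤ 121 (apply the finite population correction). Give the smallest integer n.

Without fpc, n₀ = s²/D = 135000/121 = 1115.7025.
With fpc, (1 − n/N)·s²/n ≤ D requires n ≥ n₀/(1 + n₀/N) = 1115.7025/(1 + 1115.7025/14680) = 1036.8968.
Rounding up, n = 1037.

1037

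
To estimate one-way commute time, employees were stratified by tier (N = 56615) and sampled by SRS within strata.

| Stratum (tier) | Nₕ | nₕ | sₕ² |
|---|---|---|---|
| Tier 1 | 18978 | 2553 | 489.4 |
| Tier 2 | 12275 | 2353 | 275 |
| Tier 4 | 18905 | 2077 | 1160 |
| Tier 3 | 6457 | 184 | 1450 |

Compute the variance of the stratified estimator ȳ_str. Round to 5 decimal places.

0.17810

Var(ȳ_str) = Σₕ Wₕ²(1 − fₕ)sₕ²/nₕ with Wₕ = Nₕ/N, N = 56615.
Tier 1: Wₕ = 0.33521152; term = 0.33521152²·(1 − 0.13452419)·489.4/2553 = 0.018642577.
Tier 2: Wₕ = 0.21681533; term = 0.21681533²·(1 − 0.19169043)·275/2353 = 0.0044408742.
Tier 4: Wₕ = 0.33392211; term = 0.33392211²·(1 − 0.10986512)·1160/2077 = 0.055432907.
Tier 3: Wₕ = 0.11405105; term = 0.11405105²·(1 − 0.02849621)·1450/184 = 0.09958484.
Sum = 0.1781012.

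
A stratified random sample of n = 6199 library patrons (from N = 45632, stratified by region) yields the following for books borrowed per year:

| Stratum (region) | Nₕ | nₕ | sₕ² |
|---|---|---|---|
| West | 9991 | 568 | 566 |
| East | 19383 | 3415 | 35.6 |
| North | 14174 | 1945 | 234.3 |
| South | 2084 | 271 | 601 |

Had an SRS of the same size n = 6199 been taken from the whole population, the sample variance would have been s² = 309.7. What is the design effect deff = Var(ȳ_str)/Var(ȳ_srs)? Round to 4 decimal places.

1.4049

Var(ȳ_str) = Σ Wₕ²(1−fₕ)sₕ²/nₕ with Wₕ = Nₕ/45632:
  West: (9991/45632)²·(1−568/9991)·566/568 = 0.045053365
  East: (19383/45632)²·(1−3415/19383)·35.6/3415 = 0.0015495008
  North: (14174/45632)²·(1−1945/14174)·234.3/1945 = 0.010027601
  South: (2084/45632)²·(1−271/2084)·601/271 = 0.0040240345
  → Var(ȳ_str) = 0.060654501.
Var(ȳ_srs) = (1 − 6199/45632)·309.7/6199 = 0.043172767.
deff = 0.060654501 / 0.043172767 = 1.4049.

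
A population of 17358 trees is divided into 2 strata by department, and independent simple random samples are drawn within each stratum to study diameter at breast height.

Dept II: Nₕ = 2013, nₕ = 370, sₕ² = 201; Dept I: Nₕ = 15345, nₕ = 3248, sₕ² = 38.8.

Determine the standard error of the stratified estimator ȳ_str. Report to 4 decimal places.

Var(ȳ_str) = Σₕ Wₕ²(1 − fₕ)sₕ²/nₕ with Wₕ = Nₕ/N, N = 17358.
Dept II: Wₕ = 0.11596958; term = 0.11596958²·(1 − 0.18380527)·201/370 = 0.0059631578.
Dept I: Wₕ = 0.88403042; term = 0.88403042²·(1 − 0.21166504)·38.8/3248 = 0.0073597135.
Sum = 0.013322871.
SE = √(0.013322871) = 0.1154.

0.1154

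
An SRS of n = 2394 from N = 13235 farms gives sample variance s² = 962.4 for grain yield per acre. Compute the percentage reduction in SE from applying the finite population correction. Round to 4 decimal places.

f = n/N = 2394/13235 = 0.18088402.
SE_no-fpc = √(s²/n) = 0.63403865; SE_fpc = √((1−f)s²/n) = 0.57383685.
Ratio = √(1−f) = 0.90505026. Reduction = 100·(1 − 0.90505026) = 9.4950%.

9.4950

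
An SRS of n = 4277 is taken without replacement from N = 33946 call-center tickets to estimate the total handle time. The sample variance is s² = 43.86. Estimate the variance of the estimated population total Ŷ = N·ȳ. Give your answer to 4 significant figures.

Var(Ŷ) = N²·Var(ȳ) = N²·(1 − n/N)·s²/n.
f = 4277/33946 = 0.12599423; Var(ȳ) = 0.87400577·43.86/4277 = 0.0089627994.
Var(Ŷ) = 33946² · 0.0089627994 = 1.0328111 × 10^7.

1.033 × 10^7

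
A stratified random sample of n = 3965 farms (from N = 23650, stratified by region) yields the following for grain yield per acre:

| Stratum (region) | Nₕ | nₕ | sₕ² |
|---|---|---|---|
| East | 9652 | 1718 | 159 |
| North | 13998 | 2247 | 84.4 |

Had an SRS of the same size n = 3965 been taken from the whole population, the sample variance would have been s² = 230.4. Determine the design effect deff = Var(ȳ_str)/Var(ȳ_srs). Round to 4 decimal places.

0.4904

Var(ȳ_str) = Σ Wₕ²(1−fₕ)sₕ²/nₕ with Wₕ = Nₕ/23650:
  East: (9652/23650)²·(1−1718/9652)·159/1718 = 0.0126713
  North: (13998/23650)²·(1−2247/13998)·84.4/2247 = 0.011046327
  → Var(ȳ_str) = 0.023717627.
Var(ȳ_srs) = (1 − 3965/23650)·230.4/3965 = 0.048366377.
deff = 0.023717627 / 0.048366377 = 0.4904.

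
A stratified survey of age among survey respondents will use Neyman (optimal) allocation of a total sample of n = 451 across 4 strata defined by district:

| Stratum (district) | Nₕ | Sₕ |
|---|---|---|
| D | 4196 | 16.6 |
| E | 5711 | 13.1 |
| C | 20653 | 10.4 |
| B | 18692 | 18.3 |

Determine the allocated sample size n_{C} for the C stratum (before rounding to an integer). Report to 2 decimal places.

Neyman allocation: nₕ = n·NₕSₕ / Σⱼ NⱼSⱼ.
Σ NⱼSⱼ = 4196·16.6 + 5711·13.1 + 20653·10.4 + 18692·18.3 = 701322.5.
n_{C} = 451·20653·10.4 / 701322.5 = 138.13.

138.13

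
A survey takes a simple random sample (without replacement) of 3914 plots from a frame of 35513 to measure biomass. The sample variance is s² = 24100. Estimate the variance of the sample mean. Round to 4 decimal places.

Under SRS without replacement, Var(ȳ) = (1 − f)·s²/n with f = n/N = 3914/35513 = 0.11021316.
Var(ȳ) = (1 − 0.11021316)·24100/3914 = 0.88978684·6.1573838 = 5.478759.

5.4788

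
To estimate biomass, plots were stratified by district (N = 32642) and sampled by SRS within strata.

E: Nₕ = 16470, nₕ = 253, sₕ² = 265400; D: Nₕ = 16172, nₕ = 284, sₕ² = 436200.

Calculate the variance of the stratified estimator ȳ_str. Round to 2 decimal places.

Var(ȳ_str) = Σₕ Wₕ²(1 − fₕ)sₕ²/nₕ with Wₕ = Nₕ/N, N = 32642.
E: Wₕ = 0.50456467; term = 0.50456467²·(1 − 0.01536126)·265400/253 = 262.96079.
D: Wₕ = 0.49543533; term = 0.49543533²·(1 − 0.01756122)·436200/284 = 370.37935.
Sum = 633.34014.

633.34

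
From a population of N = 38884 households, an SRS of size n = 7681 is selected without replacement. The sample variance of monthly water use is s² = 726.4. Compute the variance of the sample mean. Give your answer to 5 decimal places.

Under SRS without replacement, Var(ȳ) = (1 − f)·s²/n with f = n/N = 7681/38884 = 0.19753626.
Var(ȳ) = (1 − 0.19753626)·726.4/7681 = 0.80246374·0.094571019 = 0.075889814.

0.07589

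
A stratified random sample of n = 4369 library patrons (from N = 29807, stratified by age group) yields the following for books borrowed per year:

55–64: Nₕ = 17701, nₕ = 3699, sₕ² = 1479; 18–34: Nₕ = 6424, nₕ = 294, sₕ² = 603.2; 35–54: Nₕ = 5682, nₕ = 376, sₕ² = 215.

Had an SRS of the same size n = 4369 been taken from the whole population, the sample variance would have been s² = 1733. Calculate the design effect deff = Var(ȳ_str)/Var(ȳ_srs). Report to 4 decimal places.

0.6555

Var(ȳ_str) = Σ Wₕ²(1−fₕ)sₕ²/nₕ with Wₕ = Nₕ/29807:
  55–64: (17701/29807)²·(1−3699/17701)·1479/3699 = 0.11154117
  18–34: (6424/29807)²·(1−294/6424)·603.2/294 = 0.090937597
  35–54: (5682/29807)²·(1−376/5682)·215/376 = 0.019403611
  → Var(ȳ_str) = 0.22188238.
Var(ȳ_srs) = (1 − 4369/29807)·1733/4369 = 0.33851757.
deff = 0.22188238 / 0.33851757 = 0.6555.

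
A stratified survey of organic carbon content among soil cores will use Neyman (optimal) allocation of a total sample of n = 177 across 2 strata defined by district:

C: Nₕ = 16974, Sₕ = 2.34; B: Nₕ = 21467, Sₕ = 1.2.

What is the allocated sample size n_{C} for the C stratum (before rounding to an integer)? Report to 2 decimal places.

107.37

Neyman allocation: nₕ = n·NₕSₕ / Σⱼ NⱼSⱼ.
Σ NⱼSⱼ = 16974·2.34 + 21467·1.2 = 65479.56.
n_{C} = 177·16974·2.34 / 65479.56 = 107.37.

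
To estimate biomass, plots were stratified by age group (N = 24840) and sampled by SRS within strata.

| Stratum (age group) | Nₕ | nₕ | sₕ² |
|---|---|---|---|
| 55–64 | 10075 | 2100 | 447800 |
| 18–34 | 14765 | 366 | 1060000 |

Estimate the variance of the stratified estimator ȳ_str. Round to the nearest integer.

Var(ȳ_str) = Σₕ Wₕ²(1 − fₕ)sₕ²/nₕ with Wₕ = Nₕ/N, N = 24840.
55–64: Wₕ = 0.40559581; term = 0.40559581²·(1 − 0.20843672)·447800/2100 = 27.767537.
18–34: Wₕ = 0.59440419; term = 0.59440419²·(1 − 0.02478835)·1060000/366 = 997.90082.
Sum = 1025.6684.

1026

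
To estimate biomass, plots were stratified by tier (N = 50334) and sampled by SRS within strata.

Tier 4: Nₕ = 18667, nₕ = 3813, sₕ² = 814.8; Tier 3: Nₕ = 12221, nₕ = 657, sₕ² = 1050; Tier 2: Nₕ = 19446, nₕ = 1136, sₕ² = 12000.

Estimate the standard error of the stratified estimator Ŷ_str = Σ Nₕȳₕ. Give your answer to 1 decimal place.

63610.3

Var(Ŷ_str) = Σₕ Nₕ²(1 − fₕ)sₕ²/nₕ.
Tier 4: 18667²·(1 − 3813/18667)·814.8/3813 = 5.9251884 × 10^7.
Tier 3: 12221²·(1 − 657/12221)·1050/657 = 2.2585971 × 10^8.
Tier 2: 19446²·(1 − 1136/19446)·12000/1136 = 3.7611577 × 10^9.
Sum = 4.0462693 × 10^9.
SE = √(4.0462693 × 10^9) = 63610.3.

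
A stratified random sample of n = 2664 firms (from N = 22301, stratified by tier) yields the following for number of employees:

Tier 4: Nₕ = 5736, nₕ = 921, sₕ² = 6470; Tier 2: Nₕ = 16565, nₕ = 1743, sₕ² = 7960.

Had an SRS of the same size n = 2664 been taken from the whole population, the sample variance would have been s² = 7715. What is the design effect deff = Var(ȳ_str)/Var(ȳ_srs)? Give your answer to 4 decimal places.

Var(ȳ_str) = Σ Wₕ²(1−fₕ)sₕ²/nₕ with Wₕ = Nₕ/22301:
  Tier 4: (5736/22301)²·(1−921/5736)·6470/921 = 0.39012287
  Tier 2: (16565/22301)²·(1−1743/16565)·7960/1743 = 2.2545779
  → Var(ȳ_str) = 2.6447008.
Var(ȳ_srs) = (1 − 2664/22301)·7715/2664 = 2.5500724.
deff = 2.6447008 / 2.5500724 = 1.0371.

1.0371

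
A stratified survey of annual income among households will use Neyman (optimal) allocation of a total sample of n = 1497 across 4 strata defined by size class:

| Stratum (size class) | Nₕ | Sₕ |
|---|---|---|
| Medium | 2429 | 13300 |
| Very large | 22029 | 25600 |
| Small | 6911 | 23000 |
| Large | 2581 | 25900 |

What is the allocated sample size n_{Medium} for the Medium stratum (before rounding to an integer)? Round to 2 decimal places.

58.83

Neyman allocation: nₕ = n·NₕSₕ / Σⱼ NⱼSⱼ.
Σ NⱼSⱼ = 2429·13300 + 22029·25600 + 6911·23000 + 2581·25900 = 8.22049 × 10^8.
n_{Medium} = 1497·2429·13300 / (8.22049 × 10^8) = 58.83.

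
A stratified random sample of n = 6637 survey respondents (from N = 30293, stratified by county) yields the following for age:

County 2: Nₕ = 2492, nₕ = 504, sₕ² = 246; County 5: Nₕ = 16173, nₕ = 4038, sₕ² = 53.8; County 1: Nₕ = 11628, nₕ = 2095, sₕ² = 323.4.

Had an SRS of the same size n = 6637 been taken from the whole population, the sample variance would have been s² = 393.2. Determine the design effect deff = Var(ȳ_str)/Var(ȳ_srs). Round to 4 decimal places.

Var(ȳ_str) = Σ Wₕ²(1−fₕ)sₕ²/nₕ with Wₕ = Nₕ/30293:
  County 2: (2492/30293)²·(1−504/2492)·246/504 = 0.0026350231
  County 5: (16173/30293)²·(1−4038/16173)·53.8/4038 = 0.0028494547
  County 1: (11628/30293)²·(1−2095/11628)·323.4/2095 = 0.018646874
  → Var(ȳ_str) = 0.024131352.
Var(ȳ_srs) = (1 − 6637/30293)·393.2/6637 = 0.046263738.
deff = 0.024131352 / 0.046263738 = 0.5216.

0.5216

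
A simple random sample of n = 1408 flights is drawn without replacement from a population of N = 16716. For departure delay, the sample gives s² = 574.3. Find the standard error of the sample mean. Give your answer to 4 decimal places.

0.6112

Under SRS without replacement, Var(ȳ) = (1 − f)·s²/n with f = n/N = 1408/16716 = 0.08423068.
Var(ȳ) = (1 − 0.08423068)·574.3/1408 = 0.91576932·0.40788352 = 0.37352722.
SE(ȳ) = √(0.37352722) = 0.6112.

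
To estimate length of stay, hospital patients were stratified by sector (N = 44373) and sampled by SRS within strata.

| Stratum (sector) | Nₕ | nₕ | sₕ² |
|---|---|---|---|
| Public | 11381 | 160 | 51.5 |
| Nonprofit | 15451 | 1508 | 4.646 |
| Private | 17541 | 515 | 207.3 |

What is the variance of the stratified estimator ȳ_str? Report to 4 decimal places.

Var(ȳ_str) = Σₕ Wₕ²(1 − fₕ)sₕ²/nₕ with Wₕ = Nₕ/N, N = 44373.
Public: Wₕ = 0.25648480; term = 0.25648480²·(1 − 0.01405852)·51.5/160 = 0.02087669.
Nonprofit: Wₕ = 0.34820724; term = 0.34820724²·(1 − 0.09759886)·4.646/1508 = 3.3709561 × 10^-4.
Private: Wₕ = 0.39530796; term = 0.39530796²·(1 − 0.02935979)·207.3/515 = 0.061055033.
Sum = 0.082268819.

0.0823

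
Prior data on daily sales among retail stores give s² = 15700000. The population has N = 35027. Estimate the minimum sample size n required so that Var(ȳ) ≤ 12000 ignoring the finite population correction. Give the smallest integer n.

Without fpc, n₀ = s²/D = 15700000/12000 = 1308.3333.
Rounding up, n = 1309.

1309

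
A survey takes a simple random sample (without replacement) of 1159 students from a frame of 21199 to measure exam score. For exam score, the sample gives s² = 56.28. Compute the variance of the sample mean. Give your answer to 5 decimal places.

0.04590

Under SRS without replacement, Var(ȳ) = (1 − f)·s²/n with f = n/N = 1159/21199 = 0.05467239.
Var(ȳ) = (1 − 0.05467239)·56.28/1159 = 0.94532761·0.048559103 = 0.04590426.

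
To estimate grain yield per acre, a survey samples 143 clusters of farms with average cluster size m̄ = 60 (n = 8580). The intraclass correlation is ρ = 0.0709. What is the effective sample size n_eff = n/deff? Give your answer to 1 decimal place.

deff = 1 + (60 − 1)·0.0709 = 1 + 4.1831 = 5.1831.
n_eff = 8580 / 5.1831 = 1655.4.

1655.4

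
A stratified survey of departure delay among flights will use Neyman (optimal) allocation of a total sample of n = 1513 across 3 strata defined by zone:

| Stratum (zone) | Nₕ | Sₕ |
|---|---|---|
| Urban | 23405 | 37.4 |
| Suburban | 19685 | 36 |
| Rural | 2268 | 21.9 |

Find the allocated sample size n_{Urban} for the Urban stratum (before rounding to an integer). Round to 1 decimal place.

Neyman allocation: nₕ = n·NₕSₕ / Σⱼ NⱼSⱼ.
Σ NⱼSⱼ = 23405·37.4 + 19685·36 + 2268·21.9 = 1.6336762 × 10^6.
n_{Urban} = 1513·23405·37.4 / (1.6336762 × 10^6) = 810.7.

810.7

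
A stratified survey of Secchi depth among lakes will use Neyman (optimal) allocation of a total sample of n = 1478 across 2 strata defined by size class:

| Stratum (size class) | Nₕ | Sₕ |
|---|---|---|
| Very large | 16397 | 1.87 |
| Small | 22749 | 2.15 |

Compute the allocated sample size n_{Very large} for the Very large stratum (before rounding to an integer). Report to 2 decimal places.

Neyman allocation: nₕ = n·NₕSₕ / Σⱼ NⱼSⱼ.
Σ NⱼSⱼ = 16397·1.87 + 22749·2.15 = 79572.74.
n_{Very large} = 1478·16397·1.87 / 79572.74 = 569.53.

569.53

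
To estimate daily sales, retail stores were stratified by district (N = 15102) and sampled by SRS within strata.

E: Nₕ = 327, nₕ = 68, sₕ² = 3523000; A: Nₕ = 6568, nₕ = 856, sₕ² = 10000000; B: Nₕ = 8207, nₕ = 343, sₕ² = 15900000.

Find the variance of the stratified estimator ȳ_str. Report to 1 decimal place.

Var(ȳ_str) = Σₕ Wₕ²(1 − fₕ)sₕ²/nₕ with Wₕ = Nₕ/N, N = 15102.
E: Wₕ = 0.02165276; term = 0.02165276²·(1 − 0.20795107)·3523000/68 = 19.238992.
A: Wₕ = 0.43490928; term = 0.43490928²·(1 − 0.13032887)·10000000/856 = 1921.6693.
B: Wₕ = 0.54343796; term = 0.54343796²·(1 − 0.04179359)·15900000/343 = 13117.83.
Sum = 15058.738.

15058.7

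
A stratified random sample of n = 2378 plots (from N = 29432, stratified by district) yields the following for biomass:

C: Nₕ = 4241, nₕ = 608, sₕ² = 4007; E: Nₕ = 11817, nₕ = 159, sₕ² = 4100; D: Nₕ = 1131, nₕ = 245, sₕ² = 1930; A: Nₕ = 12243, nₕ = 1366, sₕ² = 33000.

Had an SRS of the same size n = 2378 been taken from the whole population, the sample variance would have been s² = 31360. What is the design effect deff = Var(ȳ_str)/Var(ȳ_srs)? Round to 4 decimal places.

Var(ȳ_str) = Σ Wₕ²(1−fₕ)sₕ²/nₕ with Wₕ = Nₕ/29432:
  C: (4241/29432)²·(1−608/4241)·4007/608 = 0.1172222
  E: (11817/29432)²·(1−159/11817)·4100/159 = 4.1008933
  D: (1131/29432)²·(1−245/1131)·1930/245 = 0.0091127195
  A: (12243/29432)²·(1−1366/12243)·33000/1366 = 3.7138184
  → Var(ȳ_str) = 7.9410466.
Var(ȳ_srs) = (1 − 2378/29432)·31360/2378 = 12.122046.
deff = 7.9410466 / 12.122046 = 0.6551.

0.6551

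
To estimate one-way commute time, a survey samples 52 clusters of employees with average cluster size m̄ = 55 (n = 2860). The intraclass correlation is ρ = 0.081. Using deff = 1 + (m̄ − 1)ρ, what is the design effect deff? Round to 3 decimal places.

deff = 1 + (55 − 1)·0.081 = 1 + 4.374 = 5.374.

5.374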